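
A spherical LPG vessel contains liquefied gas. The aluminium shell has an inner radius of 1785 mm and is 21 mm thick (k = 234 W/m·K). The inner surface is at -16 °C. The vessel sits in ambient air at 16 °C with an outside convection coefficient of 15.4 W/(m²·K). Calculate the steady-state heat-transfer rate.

Each spherical layer contributes R = (1/r_i − 1/r_o)/(4πk):
R_aluminium shell = (1/1.785 − 1/1.806)/(4π×234) = 2.215×10^-6 K/W
R_outer film = 1/(h·4πr_o²) = 1/(15.4×4π×1.806²) = 0.001584 K/W
R_total = 0.001587 K/W
Q = ΔT/R_total = 32/0.001587

Q ≈ 20200 W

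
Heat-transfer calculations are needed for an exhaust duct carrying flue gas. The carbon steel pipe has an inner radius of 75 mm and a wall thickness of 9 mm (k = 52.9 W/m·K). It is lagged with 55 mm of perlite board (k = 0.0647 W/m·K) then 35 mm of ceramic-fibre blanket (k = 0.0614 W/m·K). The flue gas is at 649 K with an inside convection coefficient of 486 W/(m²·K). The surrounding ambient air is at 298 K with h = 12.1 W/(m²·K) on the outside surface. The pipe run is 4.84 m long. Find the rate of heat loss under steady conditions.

Q ≈ 893 W

Treating each annulus and film as a series resistance:
R_inner film = 1/(h_i·2πr₁L) = 1/(486×2π×0.075×4.84) = 9.021×10^-4 K/W
R_carbon steel pipe wall = ln(84/75)/(2π×52.9×4.84) = 7.045×10^-5 K/W
R_perlite board = ln(139/84)/(2π×0.0647×4.84) = 0.256 K/W
R_ceramic-fibre blanket = ln(174/139)/(2π×0.0614×4.84) = 0.1203 K/W
R_outer film = 1/(h_o·2πr_oL) = 1/(12.1×2π×0.174×4.84) = 0.01562 K/W
R_total = 0.3928 K/W
Q = ΔT/R_total = 351/0.3928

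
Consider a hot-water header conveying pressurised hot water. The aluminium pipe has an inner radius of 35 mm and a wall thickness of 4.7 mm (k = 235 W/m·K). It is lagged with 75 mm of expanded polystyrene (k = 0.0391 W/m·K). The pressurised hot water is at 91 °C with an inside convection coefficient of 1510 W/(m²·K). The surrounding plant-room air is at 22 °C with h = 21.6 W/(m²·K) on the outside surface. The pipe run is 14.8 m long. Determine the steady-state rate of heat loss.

Q ≈ 233 W

For a radial system each layer contributes R = ln(r_out/r_in)/(2πkL); films add R = 1/(hA).
R_inner film = 1/(h_i·2πr₁L) = 1/(1510×2π×0.035×14.8) = 2.035×10^-4 K/W
R_aluminium pipe wall = ln(39.7/35)/(2π×235×14.8) = 5.766×10^-6 K/W
R_expanded polystyrene = ln(114.7/39.7)/(2π×0.0391×14.8) = 0.2918 K/W
R_outer film = 1/(h_o·2πr_oL) = 1/(21.6×2π×0.1147×14.8) = 0.004341 K/W
R_total = 0.2963 K/W
Q = ΔT/R_total = 69/0.2963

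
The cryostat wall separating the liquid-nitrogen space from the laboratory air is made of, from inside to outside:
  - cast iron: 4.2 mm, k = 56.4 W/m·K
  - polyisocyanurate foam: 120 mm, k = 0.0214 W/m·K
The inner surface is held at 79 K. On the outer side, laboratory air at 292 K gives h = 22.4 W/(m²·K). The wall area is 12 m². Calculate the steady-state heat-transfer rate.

Q ≈ 452 W

Using the resistance-network approach (series):
R_cast iron = L/(kA) = 0.0042/(56.4×12) = 6.206×10^-6 K/W
R_polyisocyanurate foam = L/(kA) = 0.12/(0.0214×12) = 0.4673 K/W
R_outer film = 1/(h_o·A) = 1/(22.4×12) = 0.00372 K/W
R_total = 0.471 K/W
Q = ΔT / R_total = 213 / 0.471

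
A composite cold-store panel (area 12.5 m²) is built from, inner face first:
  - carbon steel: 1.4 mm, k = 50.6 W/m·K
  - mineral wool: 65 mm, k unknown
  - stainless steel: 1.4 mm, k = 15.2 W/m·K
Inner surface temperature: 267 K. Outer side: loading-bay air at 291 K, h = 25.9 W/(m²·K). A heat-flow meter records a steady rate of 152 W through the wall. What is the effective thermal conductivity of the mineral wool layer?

Treating each layer as a thermal resistance in series:
R_carbon steel = L/(kA) = 0.0014/(50.6×12.5) = 2.213×10^-6 K/W
R_stainless steel = L/(kA) = 0.0014/(15.2×12.5) = 7.368×10^-6 K/W
R_outer film = 1/(h_o·A) = 1/(25.9×12.5) = 0.003089 K/W
Sum of known resistances R_other = 0.003098 K/W
Total R = ΔT/Q = 24/152 = 0.1579 K/W
R_mineral wool = R_total − R_other = 0.1548 K/W
k = L/(R·A) = 0.065/(0.1548×12.5)

k ≈ 0.0336 W/(m·K)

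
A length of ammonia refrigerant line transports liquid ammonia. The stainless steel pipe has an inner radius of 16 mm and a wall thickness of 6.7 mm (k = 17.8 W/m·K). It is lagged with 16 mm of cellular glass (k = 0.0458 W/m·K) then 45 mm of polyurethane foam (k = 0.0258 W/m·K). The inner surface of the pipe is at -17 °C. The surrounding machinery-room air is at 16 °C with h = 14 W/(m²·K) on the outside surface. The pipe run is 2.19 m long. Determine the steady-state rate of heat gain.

Per-layer cylindrical resistances, series-summed:
R_stainless steel pipe wall = ln(22.7/16)/(2π×17.8×2.19) = 0.001428 K/W
R_cellular glass = ln(38.7/22.7)/(2π×0.0458×2.19) = 0.8465 K/W
R_polyurethane foam = ln(83.7/38.7)/(2π×0.0258×2.19) = 2.173 K/W
R_outer film = 1/(h_o·2πr_oL) = 1/(14×2π×0.0837×2.19) = 0.06202 K/W
R_total = 3.083 K/W
Q = ΔT/R_total = 33/3.083

Q ≈ 10.7 W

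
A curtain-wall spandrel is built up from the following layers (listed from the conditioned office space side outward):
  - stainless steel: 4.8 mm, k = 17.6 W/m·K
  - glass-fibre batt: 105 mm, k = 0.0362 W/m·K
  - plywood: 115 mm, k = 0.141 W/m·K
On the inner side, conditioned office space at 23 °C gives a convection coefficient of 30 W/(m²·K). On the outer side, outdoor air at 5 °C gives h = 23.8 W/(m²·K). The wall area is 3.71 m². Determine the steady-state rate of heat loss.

Thermal resistances in series:
R_inner film = 1/(h_i·A) = 1/(30×3.71) = 0.008985 K/W
R_stainless steel = L/(kA) = 0.0048/(17.6×3.71) = 7.351×10^-5 K/W
R_glass-fibre batt = L/(kA) = 0.105/(0.0362×3.71) = 0.7818 K/W
R_plywood = L/(kA) = 0.115/(0.141×3.71) = 0.2198 K/W
R_outer film = 1/(h_o·A) = 1/(23.8×3.71) = 0.01133 K/W
R_total = 1.022 K/W
Q = ΔT / R_total = 18 / 1.022

Q ≈ 17.6 W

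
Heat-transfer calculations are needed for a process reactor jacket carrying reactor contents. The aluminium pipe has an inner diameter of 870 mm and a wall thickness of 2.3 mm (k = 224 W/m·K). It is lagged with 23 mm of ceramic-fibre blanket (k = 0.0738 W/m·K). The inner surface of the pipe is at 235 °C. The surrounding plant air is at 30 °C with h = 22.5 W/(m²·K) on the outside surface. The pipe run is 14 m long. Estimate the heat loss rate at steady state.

For a radial system each layer contributes R = ln(r_out/r_in)/(2πkL); films add R = 1/(hA).
R_aluminium pipe wall = ln(437.3/435)/(2π×224×14) = 2.676×10^-7 K/W
R_ceramic-fibre blanket = ln(460.3/437.3)/(2π×0.0738×14) = 0.007896 K/W
R_outer film = 1/(h_o·2πr_oL) = 1/(22.5×2π×0.4603×14) = 0.001098 K/W
R_total = 0.008994 K/W
Q = ΔT/R_total = 205/0.008994

Q ≈ 22800 W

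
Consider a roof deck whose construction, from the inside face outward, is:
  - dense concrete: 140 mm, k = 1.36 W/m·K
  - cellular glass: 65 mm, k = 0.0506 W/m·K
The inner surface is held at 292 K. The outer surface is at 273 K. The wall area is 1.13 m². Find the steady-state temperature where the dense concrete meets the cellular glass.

Treating each layer as a thermal resistance in series:
R_dense concrete = L/(kA) = 0.14/(1.36×1.13) = 0.0911 K/W
R_cellular glass = L/(kA) = 0.065/(0.0506×1.13) = 1.137 K/W
R_total = 1.228 K/W;  Q = ΔT/R_total = 19/1.228 = 15.47 W
T_interface = T_inner − Q·ΣR(inner→interface) = 292 − 15.5×0.0911

T ≈ 291 K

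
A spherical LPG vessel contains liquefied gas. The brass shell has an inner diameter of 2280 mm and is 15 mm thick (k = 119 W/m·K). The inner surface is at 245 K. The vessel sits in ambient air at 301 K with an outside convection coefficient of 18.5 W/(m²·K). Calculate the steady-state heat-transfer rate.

Q ≈ 17300 W

Spherical conduction: R = (1/r_in − 1/r_out)/(4πk) per layer; series-sum.
R_brass shell = (1/1.14 − 1/1.155)/(4π×119) = 7.618×10^-6 K/W
R_outer film = 1/(h·4πr_o²) = 1/(18.5×4π×1.155²) = 0.003224 K/W
R_total = 0.003232 K/W
Q = ΔT/R_total = 56/0.003232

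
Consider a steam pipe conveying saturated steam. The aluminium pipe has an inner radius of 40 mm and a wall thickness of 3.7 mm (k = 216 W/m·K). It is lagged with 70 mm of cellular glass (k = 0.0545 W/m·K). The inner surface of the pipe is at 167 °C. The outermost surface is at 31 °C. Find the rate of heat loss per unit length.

Per-layer cylindrical resistances, series-summed:
R_aluminium pipe wall = ln(43.7/40)/(2π×216×1) = 6.519×10^-5 K/W
R_cellular glass = ln(113.7/43.7)/(2π×0.0545×1) = 2.792 K/W
R_total = 2.792 K/W
Q = ΔT/R_total = 136/2.792

q′ ≈ 48.7 W/m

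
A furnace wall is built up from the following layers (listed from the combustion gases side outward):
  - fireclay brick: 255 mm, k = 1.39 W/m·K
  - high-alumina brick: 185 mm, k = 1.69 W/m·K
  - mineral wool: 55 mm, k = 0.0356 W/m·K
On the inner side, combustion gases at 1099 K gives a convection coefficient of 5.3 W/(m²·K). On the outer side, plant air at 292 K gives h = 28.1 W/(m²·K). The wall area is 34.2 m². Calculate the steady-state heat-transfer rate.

Q ≈ 13400 W

Model the wall as resistances in series:
R_inner film = 1/(h_i·A) = 1/(5.3×34.2) = 0.005517 K/W
R_fireclay brick = L/(kA) = 0.255/(1.39×34.2) = 0.005364 K/W
R_high-alumina brick = L/(kA) = 0.185/(1.69×34.2) = 0.003201 K/W
R_mineral wool = L/(kA) = 0.055/(0.0356×34.2) = 0.04517 K/W
R_outer film = 1/(h_o·A) = 1/(28.1×34.2) = 0.001041 K/W
R_total = 0.0603 K/W
Q = ΔT / R_total = 807 / 0.0603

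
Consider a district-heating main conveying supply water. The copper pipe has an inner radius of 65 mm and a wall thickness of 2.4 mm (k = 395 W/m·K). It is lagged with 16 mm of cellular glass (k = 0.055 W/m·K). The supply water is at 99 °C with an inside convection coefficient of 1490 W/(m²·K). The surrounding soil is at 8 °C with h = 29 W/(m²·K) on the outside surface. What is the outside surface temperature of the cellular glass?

T ≈ 16.8 °C

Per-layer cylindrical resistances, series-summed:
R_inner film = 1/(h_i·2πr₁L) = 1/(1490×2π×0.065×1) = 0.001643 K/W
R_copper pipe wall = ln(67.4/65)/(2π×395×1) = 1.461×10^-5 K/W
R_cellular glass = ln(83.4/67.4)/(2π×0.055×1) = 0.6164 K/W
R_outer film = 1/(h_o·2πr_oL) = 1/(29×2π×0.0834×1) = 0.0658 K/W
R_total = 0.6838 K/W
Q = ΔT/R_total = 91/0.6838
Q = 133 W/m
T_interface = T_inner − Q·ΣR(inner→interface) = 99 − 133×0.618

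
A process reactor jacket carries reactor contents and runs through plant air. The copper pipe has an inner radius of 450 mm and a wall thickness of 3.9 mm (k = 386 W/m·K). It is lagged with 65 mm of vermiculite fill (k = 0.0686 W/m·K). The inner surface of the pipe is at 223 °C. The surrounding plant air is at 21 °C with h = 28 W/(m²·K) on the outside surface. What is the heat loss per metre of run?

For a radial system each layer contributes R = ln(r_out/r_in)/(2πkL); films add R = 1/(hA).
R_copper pipe wall = ln(453.9/450)/(2π×386×1) = 3.558×10^-6 K/W
R_vermiculite fill = ln(518.9/453.9)/(2π×0.0686×1) = 0.3105 K/W
R_outer film = 1/(h_o·2πr_oL) = 1/(28×2π×0.5189×1) = 0.01095 K/W
R_total = 0.3215 K/W
Q = ΔT/R_total = 202/0.3215

q′ ≈ 628 W/m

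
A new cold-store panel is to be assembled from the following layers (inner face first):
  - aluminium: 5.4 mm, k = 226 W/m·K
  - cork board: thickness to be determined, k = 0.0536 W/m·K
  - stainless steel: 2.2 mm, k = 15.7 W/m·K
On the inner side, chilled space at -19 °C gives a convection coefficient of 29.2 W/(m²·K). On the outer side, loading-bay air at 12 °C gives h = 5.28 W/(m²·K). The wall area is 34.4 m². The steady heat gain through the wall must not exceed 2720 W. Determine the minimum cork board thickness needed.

L ≈ 9.02 mm

Thermal resistances in series:
R_inner film = 1/(h_i·A) = 1/(29.2×34.4) = 9.955×10^-4 K/W
R_aluminium = L/(kA) = 0.0054/(226×34.4) = 6.946×10^-7 K/W
R_stainless steel = L/(kA) = 0.0022/(15.7×34.4) = 4.073×10^-6 K/W
R_outer film = 1/(h_o·A) = 1/(5.28×34.4) = 0.005506 K/W
Sum of the known resistances R_other = 0.006506 K/W
Required total resistance R_tot = ΔT/Q_allow = 31/2720 = 0.0114 K/W
R_cork board = R_tot − R_other = 0.004891 K/W
L = R·k·A = 0.004891×0.0536×34.4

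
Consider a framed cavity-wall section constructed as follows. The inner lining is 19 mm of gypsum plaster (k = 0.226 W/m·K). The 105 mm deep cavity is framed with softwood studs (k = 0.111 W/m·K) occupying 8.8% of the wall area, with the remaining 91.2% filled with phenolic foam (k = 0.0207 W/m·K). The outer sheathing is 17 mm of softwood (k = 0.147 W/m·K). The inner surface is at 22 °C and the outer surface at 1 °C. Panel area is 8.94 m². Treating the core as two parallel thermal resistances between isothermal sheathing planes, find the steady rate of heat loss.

Sheathing layers in series; stud and cavity paths in parallel between them.
R_inner = 0.019/(0.226×8.94) = 0.009404 K/W
R_stud  = 0.105/(0.111×0.088×8.94) = 1.202 K/W
R_cav   = 0.105/(0.0207×0.912×8.94) = 0.6221 K/W
1/R_core = 1/R_stud + 1/R_cav → R_core = 0.41 K/W
R_outer = 0.017/(0.147×8.94) = 0.01294 K/W
R_total = 0.4323 K/W
Q = ΔT/R_total = 21/0.4323

Q ≈ 48.6 W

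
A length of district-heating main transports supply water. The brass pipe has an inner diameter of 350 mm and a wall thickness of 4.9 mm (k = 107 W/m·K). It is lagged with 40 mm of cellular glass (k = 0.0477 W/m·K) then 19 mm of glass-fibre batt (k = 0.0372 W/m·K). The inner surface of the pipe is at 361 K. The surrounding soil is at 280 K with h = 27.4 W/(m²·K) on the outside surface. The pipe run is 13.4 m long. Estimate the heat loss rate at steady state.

Per-layer cylindrical resistances, series-summed:
R_brass pipe wall = ln(179.9/175)/(2π×107×13.4) = 3.065×10^-6 K/W
R_cellular glass = ln(219.9/179.9)/(2π×0.0477×13.4) = 0.04999 K/W
R_glass-fibre batt = ln(238.9/219.9)/(2π×0.0372×13.4) = 0.02646 K/W
R_outer film = 1/(h_o·2πr_oL) = 1/(27.4×2π×0.2389×13.4) = 0.001814 K/W
R_total = 0.07827 K/W
Q = ΔT/R_total = 81/0.07827

Q ≈ 1030 W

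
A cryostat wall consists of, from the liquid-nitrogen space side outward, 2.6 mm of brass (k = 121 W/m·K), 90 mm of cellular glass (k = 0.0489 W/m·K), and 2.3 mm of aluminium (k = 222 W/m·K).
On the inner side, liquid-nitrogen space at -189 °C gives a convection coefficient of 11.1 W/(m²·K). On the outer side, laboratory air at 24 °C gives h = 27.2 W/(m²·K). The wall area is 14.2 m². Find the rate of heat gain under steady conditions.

Thermal resistances in series:
R_inner film = 1/(h_i·A) = 1/(11.1×14.2) = 0.006344 K/W
R_brass = L/(kA) = 0.0026/(121×14.2) = 1.513×10^-6 K/W
R_cellular glass = L/(kA) = 0.09/(0.0489×14.2) = 0.1296 K/W
R_aluminium = L/(kA) = 0.0023/(222×14.2) = 7.296×10^-7 K/W
R_outer film = 1/(h_o·A) = 1/(27.2×14.2) = 0.002589 K/W
R_total = 0.1385 K/W
Q = ΔT / R_total = 213 / 0.1385

Q ≈ 1540 W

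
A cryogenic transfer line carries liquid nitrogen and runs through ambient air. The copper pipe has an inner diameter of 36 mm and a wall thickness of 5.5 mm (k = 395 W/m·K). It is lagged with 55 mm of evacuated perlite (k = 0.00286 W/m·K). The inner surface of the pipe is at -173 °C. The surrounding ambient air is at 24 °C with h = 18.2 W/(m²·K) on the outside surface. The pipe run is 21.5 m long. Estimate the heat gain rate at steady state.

Treating each annulus and film as a series resistance:
R_copper pipe wall = ln(23.5/18)/(2π×395×21.5) = 4.997×10^-6 K/W
R_evacuated perlite = ln(78.5/23.5)/(2π×0.00286×21.5) = 3.122 K/W
R_outer film = 1/(h_o·2πr_oL) = 1/(18.2×2π×0.0785×21.5) = 0.005181 K/W
R_total = 3.127 K/W
Q = ΔT/R_total = 197/3.127

Q ≈ 63 W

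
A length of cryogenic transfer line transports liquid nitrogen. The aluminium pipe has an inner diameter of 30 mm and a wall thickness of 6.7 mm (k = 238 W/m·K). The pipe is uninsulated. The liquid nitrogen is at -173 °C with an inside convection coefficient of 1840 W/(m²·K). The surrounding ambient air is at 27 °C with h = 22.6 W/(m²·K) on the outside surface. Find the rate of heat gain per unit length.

For a radial system each layer contributes R = ln(r_out/r_in)/(2πkL); films add R = 1/(hA).
R_inner film = 1/(h_i·2πr₁L) = 1/(1840×2π×0.015×1) = 0.005766 K/W
R_aluminium pipe wall = ln(21.7/15)/(2π×238×1) = 2.469×10^-4 K/W
R_outer film = 1/(h_o·2πr_oL) = 1/(22.6×2π×0.0217×1) = 0.3245 K/W
R_total = 0.3305 K/W
Q = ΔT/R_total = 200/0.3305

q′ ≈ 605 W/m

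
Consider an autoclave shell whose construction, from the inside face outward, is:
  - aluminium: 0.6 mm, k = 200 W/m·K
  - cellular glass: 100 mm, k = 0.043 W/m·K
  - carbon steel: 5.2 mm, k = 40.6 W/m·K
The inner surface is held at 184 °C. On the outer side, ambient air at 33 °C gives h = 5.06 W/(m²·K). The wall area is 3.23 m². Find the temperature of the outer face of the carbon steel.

T ≈ 44.8 °C

Model the wall as resistances in series:
R_aluminium = L/(kA) = 0.0006/(200×3.23) = 9.288×10^-7 K/W
R_cellular glass = L/(kA) = 0.1/(0.043×3.23) = 0.72 K/W
R_carbon steel = L/(kA) = 0.0052/(40.6×3.23) = 3.965×10^-5 K/W
R_outer film = 1/(h_o·A) = 1/(5.06×3.23) = 0.06119 K/W
R_total = 0.7812 K/W;  Q = ΔT/R_total = 151/0.7812 = 193.3 W
T_interface = T_inner − Q·ΣR(inner→interface) = 184 − 193×0.72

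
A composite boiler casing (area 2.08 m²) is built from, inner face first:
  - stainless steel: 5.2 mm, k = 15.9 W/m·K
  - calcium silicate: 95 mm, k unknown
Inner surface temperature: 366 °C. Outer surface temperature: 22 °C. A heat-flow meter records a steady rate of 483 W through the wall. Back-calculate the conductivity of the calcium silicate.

Using the resistance-network approach (series):
R_stainless steel = L/(kA) = 0.0052/(15.9×2.08) = 1.572×10^-4 K/W
Sum of known resistances R_other = 1.572×10^-4 K/W
Total R = ΔT/Q = 344/483 = 0.7122 K/W
R_calcium silicate = R_total − R_other = 0.7121 K/W
k = L/(R·A) = 0.095/(0.7121×2.08)

k ≈ 0.0641 W/(m·K)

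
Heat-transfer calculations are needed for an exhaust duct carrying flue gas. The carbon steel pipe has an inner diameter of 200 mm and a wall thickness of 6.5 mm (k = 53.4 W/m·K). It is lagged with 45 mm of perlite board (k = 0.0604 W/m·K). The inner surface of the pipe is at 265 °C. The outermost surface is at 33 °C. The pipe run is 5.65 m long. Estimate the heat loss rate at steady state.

Cylindrical conduction, so R = ln(r₂/r₁)/(2πkL) per layer, in series:
R_carbon steel pipe wall = ln(106.5/100)/(2π×53.4×5.65) = 3.322×10^-5 K/W
R_perlite board = ln(151.5/106.5)/(2π×0.0604×5.65) = 0.1644 K/W
R_total = 0.1644 K/W
Q = ΔT/R_total = 232/0.1644

Q ≈ 1410 W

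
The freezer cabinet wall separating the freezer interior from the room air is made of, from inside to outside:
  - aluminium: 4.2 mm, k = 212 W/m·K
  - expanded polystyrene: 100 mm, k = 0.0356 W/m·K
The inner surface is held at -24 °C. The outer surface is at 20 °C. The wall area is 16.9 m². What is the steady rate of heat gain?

Q ≈ 265 W

Using the resistance-network approach (series):
R_aluminium = L/(kA) = 0.0042/(212×16.9) = 1.172×10^-6 K/W
R_expanded polystyrene = L/(kA) = 0.1/(0.0356×16.9) = 0.1662 K/W
R_total = 0.1662 K/W
Q = ΔT / R_total = 44 / 0.1662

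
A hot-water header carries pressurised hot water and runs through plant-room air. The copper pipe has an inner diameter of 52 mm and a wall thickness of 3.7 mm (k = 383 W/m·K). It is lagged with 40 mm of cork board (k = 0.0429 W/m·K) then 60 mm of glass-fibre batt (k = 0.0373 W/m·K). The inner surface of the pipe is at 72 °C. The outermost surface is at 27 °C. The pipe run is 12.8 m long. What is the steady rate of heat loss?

Q ≈ 99.1 W

For a radial system each layer contributes R = ln(r_out/r_in)/(2πkL); films add R = 1/(hA).
R_copper pipe wall = ln(29.7/26)/(2π×383×12.8) = 4.319×10^-6 K/W
R_cork board = ln(69.7/29.7)/(2π×0.0429×12.8) = 0.2472 K/W
R_glass-fibre batt = ln(129.7/69.7)/(2π×0.0373×12.8) = 0.207 K/W
R_total = 0.4543 K/W
Q = ΔT/R_total = 45/0.4543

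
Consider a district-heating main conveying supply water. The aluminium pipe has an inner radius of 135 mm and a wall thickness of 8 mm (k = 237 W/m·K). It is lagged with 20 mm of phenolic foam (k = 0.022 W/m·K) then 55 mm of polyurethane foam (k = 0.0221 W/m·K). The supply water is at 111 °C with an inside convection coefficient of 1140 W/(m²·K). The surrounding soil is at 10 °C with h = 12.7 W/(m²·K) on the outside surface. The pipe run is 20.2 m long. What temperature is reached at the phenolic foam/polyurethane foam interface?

Treating each annulus and film as a series resistance:
R_inner film = 1/(h_i·2πr₁L) = 1/(1140×2π×0.135×20.2) = 5.12×10^-5 K/W
R_aluminium pipe wall = ln(143/135)/(2π×237×20.2) = 1.914×10^-6 K/W
R_phenolic foam = ln(163/143)/(2π×0.022×20.2) = 0.04688 K/W
R_polyurethane foam = ln(218/163)/(2π×0.0221×20.2) = 0.1037 K/W
R_outer film = 1/(h_o·2πr_oL) = 1/(12.7×2π×0.218×20.2) = 0.002846 K/W
R_total = 0.1534 K/W
Q = ΔT/R_total = 101/0.1534
Q = 658 W
T_interface = T_inner − Q·ΣR(inner→interface) = 111 − 658×0.04693

T ≈ 80.1 °C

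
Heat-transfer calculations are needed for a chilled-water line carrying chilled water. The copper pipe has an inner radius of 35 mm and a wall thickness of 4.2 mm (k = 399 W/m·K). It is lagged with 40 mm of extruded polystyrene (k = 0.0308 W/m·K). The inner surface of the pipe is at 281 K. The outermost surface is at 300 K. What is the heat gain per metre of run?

Per-layer cylindrical resistances, series-summed:
R_copper pipe wall = ln(39.2/35)/(2π×399×1) = 4.521×10^-5 K/W
R_extruded polystyrene = ln(79.2/39.2)/(2π×0.0308×1) = 3.634 K/W
R_total = 3.634 K/W
Q = ΔT/R_total = 19/3.634

q′ ≈ 5.23 W/m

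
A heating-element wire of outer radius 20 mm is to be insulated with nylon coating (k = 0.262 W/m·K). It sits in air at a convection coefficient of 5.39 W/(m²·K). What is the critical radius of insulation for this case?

For a cylinder r_cr = k/h = 0.262/5.39
r_cr = 48.6 mm; since the bare radius (20 mm) is below r_cr, adding a thin layer of insulation will *increase* heat loss.

r_cr ≈ 48.6 mm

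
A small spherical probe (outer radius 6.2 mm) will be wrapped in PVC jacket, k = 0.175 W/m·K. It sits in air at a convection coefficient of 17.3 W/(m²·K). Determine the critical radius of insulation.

r_cr ≈ 20.2 mm

For a sphere r_cr = 2k/h = 2×0.175/17.3
r_cr = 20.2 mm; since the bare radius (6.2 mm) is below r_cr, adding a thin layer of insulation will *increase* heat loss.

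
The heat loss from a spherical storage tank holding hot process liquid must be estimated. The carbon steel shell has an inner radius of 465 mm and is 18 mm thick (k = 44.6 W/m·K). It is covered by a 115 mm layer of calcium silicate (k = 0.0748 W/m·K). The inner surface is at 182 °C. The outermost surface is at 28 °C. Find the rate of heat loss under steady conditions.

Q ≈ 363 W

Spherical conduction: R = (1/r_in − 1/r_out)/(4πk) per layer; series-sum.
R_carbon steel shell = (1/0.465 − 1/0.483)/(4π×44.6) = 1.43×10^-4 K/W
R_calcium silicate = (1/0.483 − 1/0.598)/(4π×0.0748) = 0.4236 K/W
R_total = 0.4237 K/W
Q = ΔT/R_total = 154/0.4237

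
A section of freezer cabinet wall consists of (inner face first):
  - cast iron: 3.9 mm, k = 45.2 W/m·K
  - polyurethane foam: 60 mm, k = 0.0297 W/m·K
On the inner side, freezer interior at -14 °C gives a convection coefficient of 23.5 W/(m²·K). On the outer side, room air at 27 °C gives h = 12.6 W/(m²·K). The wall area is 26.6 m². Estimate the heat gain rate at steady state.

Using the resistance-network approach (series):
R_inner film = 1/(h_i·A) = 1/(23.5×26.6) = 0.0016 K/W
R_cast iron = L/(kA) = 0.0039/(45.2×26.6) = 3.244×10^-6 K/W
R_polyurethane foam = L/(kA) = 0.06/(0.0297×26.6) = 0.07595 K/W
R_outer film = 1/(h_o·A) = 1/(12.6×26.6) = 0.002984 K/W
R_total = 0.08053 K/W
Q = ΔT / R_total = 41 / 0.08053

Q ≈ 509 W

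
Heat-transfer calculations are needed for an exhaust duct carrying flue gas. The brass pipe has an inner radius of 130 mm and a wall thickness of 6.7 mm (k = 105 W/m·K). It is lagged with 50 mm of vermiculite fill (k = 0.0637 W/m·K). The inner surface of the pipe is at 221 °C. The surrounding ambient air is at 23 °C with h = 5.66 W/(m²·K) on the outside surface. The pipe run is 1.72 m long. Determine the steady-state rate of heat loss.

Q ≈ 366 W

Treating each annulus and film as a series resistance:
R_brass pipe wall = ln(136.7/130)/(2π×105×1.72) = 4.429×10^-5 K/W
R_vermiculite fill = ln(186.7/136.7)/(2π×0.0637×1.72) = 0.4528 K/W
R_outer film = 1/(h_o·2πr_oL) = 1/(5.66×2π×0.1867×1.72) = 0.08757 K/W
R_total = 0.5404 K/W
Q = ΔT/R_total = 198/0.5404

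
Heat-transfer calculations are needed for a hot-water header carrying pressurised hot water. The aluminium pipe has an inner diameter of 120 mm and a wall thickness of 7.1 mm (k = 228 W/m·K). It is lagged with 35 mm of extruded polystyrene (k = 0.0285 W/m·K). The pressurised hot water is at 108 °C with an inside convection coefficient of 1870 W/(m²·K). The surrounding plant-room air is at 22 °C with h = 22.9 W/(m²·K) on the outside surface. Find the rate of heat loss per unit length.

q′ ≈ 35.6 W/m

Cylindrical conduction, so R = ln(r₂/r₁)/(2πkL) per layer, in series:
R_inner film = 1/(h_i·2πr₁L) = 1/(1870×2π×0.06×1) = 0.001418 K/W
R_aluminium pipe wall = ln(67.1/60)/(2π×228×1) = 7.807×10^-5 K/W
R_extruded polystyrene = ln(102.1/67.1)/(2π×0.0285×1) = 2.344 K/W
R_outer film = 1/(h_o·2πr_oL) = 1/(22.9×2π×0.1021×1) = 0.06807 K/W
R_total = 2.414 K/W
Q = ΔT/R_total = 86/2.414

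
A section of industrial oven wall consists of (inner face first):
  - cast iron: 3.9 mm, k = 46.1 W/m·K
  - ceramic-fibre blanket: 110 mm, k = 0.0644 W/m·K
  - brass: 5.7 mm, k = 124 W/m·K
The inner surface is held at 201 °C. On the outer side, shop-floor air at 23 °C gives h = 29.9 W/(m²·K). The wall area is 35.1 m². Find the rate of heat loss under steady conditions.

Using the resistance-network approach (series):
R_cast iron = L/(kA) = 0.0039/(46.1×35.1) = 2.41×10^-6 K/W
R_ceramic-fibre blanket = L/(kA) = 0.11/(0.0644×35.1) = 0.04866 K/W
R_brass = L/(kA) = 0.0057/(124×35.1) = 1.31×10^-6 K/W
R_outer film = 1/(h_o·A) = 1/(29.9×35.1) = 9.528×10^-4 K/W
R_total = 0.04962 K/W
Q = ΔT / R_total = 178 / 0.04962

Q ≈ 3590 W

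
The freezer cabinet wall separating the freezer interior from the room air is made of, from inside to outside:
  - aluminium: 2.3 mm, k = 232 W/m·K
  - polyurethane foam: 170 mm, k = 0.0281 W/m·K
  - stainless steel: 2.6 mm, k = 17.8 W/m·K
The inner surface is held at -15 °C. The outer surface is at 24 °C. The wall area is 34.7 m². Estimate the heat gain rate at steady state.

Q ≈ 224 W

Model the wall as resistances in series:
R_aluminium = L/(kA) = 0.0023/(232×34.7) = 2.857×10^-7 K/W
R_polyurethane foam = L/(kA) = 0.17/(0.0281×34.7) = 0.1743 K/W
R_stainless steel = L/(kA) = 0.0026/(17.8×34.7) = 4.209×10^-6 K/W
R_total = 0.1744 K/W
Q = ΔT / R_total = 39 / 0.1744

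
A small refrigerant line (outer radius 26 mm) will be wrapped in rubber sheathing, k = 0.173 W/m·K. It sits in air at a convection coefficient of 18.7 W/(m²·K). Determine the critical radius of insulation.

For a cylinder r_cr = k/h = 0.173/18.7
r_cr = 9.25 mm; since the bare radius (26 mm) is above r_cr, any added insulation will reduce heat loss.

r_cr ≈ 9.25 mm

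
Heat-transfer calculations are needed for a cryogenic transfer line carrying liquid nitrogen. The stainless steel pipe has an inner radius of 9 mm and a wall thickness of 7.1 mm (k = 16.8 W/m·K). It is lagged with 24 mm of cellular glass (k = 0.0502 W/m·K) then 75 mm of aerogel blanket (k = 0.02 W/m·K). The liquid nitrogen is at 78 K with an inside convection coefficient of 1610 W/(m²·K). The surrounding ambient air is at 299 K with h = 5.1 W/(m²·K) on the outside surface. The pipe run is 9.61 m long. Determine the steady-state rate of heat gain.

Q ≈ 184 W

Treating each annulus and film as a series resistance:
R_inner film = 1/(h_i·2πr₁L) = 1/(1610×2π×0.009×9.61) = 0.001143 K/W
R_stainless steel pipe wall = ln(16.1/9)/(2π×16.8×9.61) = 5.733×10^-4 K/W
R_cellular glass = ln(40.1/16.1)/(2π×0.0502×9.61) = 0.3011 K/W
R_aerogel blanket = ln(115.1/40.1)/(2π×0.02×9.61) = 0.8731 K/W
R_outer film = 1/(h_o·2πr_oL) = 1/(5.1×2π×0.1151×9.61) = 0.02821 K/W
R_total = 1.204 K/W
Q = ΔT/R_total = 221/1.204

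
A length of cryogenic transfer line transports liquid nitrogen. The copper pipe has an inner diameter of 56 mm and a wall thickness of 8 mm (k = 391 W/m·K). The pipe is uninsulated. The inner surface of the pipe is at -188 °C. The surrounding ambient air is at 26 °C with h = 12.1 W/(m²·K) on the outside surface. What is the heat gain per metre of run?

For a radial system each layer contributes R = ln(r_out/r_in)/(2πkL); films add R = 1/(hA).
R_copper pipe wall = ln(36/28)/(2π×391×1) = 1.023×10^-4 K/W
R_outer film = 1/(h_o·2πr_oL) = 1/(12.1×2π×0.036×1) = 0.3654 K/W
R_total = 0.3655 K/W
Q = ΔT/R_total = 214/0.3655

q′ ≈ 586 W/m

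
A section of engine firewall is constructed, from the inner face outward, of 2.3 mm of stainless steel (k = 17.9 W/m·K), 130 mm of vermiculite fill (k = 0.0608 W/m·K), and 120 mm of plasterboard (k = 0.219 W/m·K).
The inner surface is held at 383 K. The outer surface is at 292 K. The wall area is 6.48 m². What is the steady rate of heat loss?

Q ≈ 220 W

Model the wall as resistances in series:
R_stainless steel = L/(kA) = 0.0023/(17.9×6.48) = 1.983×10^-5 K/W
R_vermiculite fill = L/(kA) = 0.13/(0.0608×6.48) = 0.33 K/W
R_plasterboard = L/(kA) = 0.12/(0.219×6.48) = 0.08456 K/W
R_total = 0.4145 K/W
Q = ΔT / R_total = 91 / 0.4145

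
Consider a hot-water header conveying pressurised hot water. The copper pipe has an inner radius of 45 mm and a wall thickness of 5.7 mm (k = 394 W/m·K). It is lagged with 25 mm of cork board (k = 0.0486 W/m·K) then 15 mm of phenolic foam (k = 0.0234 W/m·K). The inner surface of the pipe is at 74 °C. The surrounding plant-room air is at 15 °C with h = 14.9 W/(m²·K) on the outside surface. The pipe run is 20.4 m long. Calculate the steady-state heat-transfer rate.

Radial resistances (cylindrical: R_cond = ln(r_o/r_i)/(2πkL), R_conv = 1/(h·2πrL)):
R_copper pipe wall = ln(50.7/45)/(2π×394×20.4) = 2.362×10^-6 K/W
R_cork board = ln(75.7/50.7)/(2π×0.0486×20.4) = 0.06435 K/W
R_phenolic foam = ln(90.7/75.7)/(2π×0.0234×20.4) = 0.06027 K/W
R_outer film = 1/(h_o·2πr_oL) = 1/(14.9×2π×0.0907×20.4) = 0.005773 K/W
R_total = 0.1304 K/W
Q = ΔT/R_total = 59/0.1304

Q ≈ 452 W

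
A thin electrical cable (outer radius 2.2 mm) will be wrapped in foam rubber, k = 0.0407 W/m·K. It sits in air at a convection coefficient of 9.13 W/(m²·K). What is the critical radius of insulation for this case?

For a cylinder r_cr = k/h = 0.0407/9.13
r_cr = 4.46 mm; since the bare radius (2.2 mm) is below r_cr, adding a thin layer of insulation will *increase* heat loss.

r_cr ≈ 4.46 mm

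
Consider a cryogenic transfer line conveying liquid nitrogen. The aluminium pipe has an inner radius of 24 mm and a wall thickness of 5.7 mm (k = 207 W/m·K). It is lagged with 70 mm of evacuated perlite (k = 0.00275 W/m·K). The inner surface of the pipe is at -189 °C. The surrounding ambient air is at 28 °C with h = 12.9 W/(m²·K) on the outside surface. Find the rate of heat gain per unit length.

Cylindrical conduction, so R = ln(r₂/r₁)/(2πkL) per layer, in series:
R_aluminium pipe wall = ln(29.7/24)/(2π×207×1) = 1.638×10^-4 K/W
R_evacuated perlite = ln(99.7/29.7)/(2π×0.00275×1) = 70.09 K/W
R_outer film = 1/(h_o·2πr_oL) = 1/(12.9×2π×0.0997×1) = 0.1237 K/W
R_total = 70.21 K/W
Q = ΔT/R_total = 217/70.21

q′ ≈ 3.09 W/m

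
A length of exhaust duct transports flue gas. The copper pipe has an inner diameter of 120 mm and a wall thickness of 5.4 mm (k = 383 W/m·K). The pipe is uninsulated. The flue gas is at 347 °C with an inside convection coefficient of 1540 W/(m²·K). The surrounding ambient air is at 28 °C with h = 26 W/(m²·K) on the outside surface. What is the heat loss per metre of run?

q′ ≈ 3350 W/m

Per-layer cylindrical resistances, series-summed:
R_inner film = 1/(h_i·2πr₁L) = 1/(1540×2π×0.06×1) = 0.001722 K/W
R_copper pipe wall = ln(65.4/60)/(2π×383×1) = 3.581×10^-5 K/W
R_outer film = 1/(h_o·2πr_oL) = 1/(26×2π×0.0654×1) = 0.0936 K/W
R_total = 0.09536 K/W
Q = ΔT/R_total = 319/0.09536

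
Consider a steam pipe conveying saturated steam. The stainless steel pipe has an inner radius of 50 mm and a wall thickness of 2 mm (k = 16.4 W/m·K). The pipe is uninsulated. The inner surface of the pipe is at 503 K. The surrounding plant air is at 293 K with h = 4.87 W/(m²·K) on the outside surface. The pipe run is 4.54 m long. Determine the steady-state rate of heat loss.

Treating each annulus and film as a series resistance:
R_stainless steel pipe wall = ln(52/50)/(2π×16.4×4.54) = 8.384×10^-5 K/W
R_outer film = 1/(h_o·2πr_oL) = 1/(4.87×2π×0.052×4.54) = 0.1384 K/W
R_total = 0.1385 K/W
Q = ΔT/R_total = 210/0.1385

Q ≈ 1520 W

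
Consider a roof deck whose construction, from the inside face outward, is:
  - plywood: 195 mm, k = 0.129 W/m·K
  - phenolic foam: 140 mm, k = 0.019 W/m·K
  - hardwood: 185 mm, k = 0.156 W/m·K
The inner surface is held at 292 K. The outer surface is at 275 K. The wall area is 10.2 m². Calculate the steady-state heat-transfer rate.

Treating each layer as a thermal resistance in series:
R_plywood = L/(kA) = 0.195/(0.129×10.2) = 0.1482 K/W
R_phenolic foam = L/(kA) = 0.14/(0.019×10.2) = 0.7224 K/W
R_hardwood = L/(kA) = 0.185/(0.156×10.2) = 0.1163 K/W
R_total = 0.9869 K/W
Q = ΔT / R_total = 17 / 0.9869

Q ≈ 17.2 W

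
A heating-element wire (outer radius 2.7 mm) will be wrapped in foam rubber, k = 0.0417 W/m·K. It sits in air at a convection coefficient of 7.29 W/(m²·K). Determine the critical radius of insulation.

r_cr ≈ 5.72 mm

For a cylinder r_cr = k/h = 0.0417/7.29
r_cr = 5.72 mm; since the bare radius (2.7 mm) is below r_cr, adding a thin layer of insulation will *increase* heat loss.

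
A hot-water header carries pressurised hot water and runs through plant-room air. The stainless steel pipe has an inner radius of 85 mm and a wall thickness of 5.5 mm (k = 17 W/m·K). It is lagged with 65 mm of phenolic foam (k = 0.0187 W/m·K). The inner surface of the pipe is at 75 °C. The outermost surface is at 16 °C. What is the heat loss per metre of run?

Cylindrical conduction, so R = ln(r₂/r₁)/(2πkL) per layer, in series:
R_stainless steel pipe wall = ln(90.5/85)/(2π×17×1) = 5.87×10^-4 K/W
R_phenolic foam = ln(155.5/90.5)/(2π×0.0187×1) = 4.607 K/W
R_total = 4.608 K/W
Q = ΔT/R_total = 59/4.608

q′ ≈ 12.8 W/m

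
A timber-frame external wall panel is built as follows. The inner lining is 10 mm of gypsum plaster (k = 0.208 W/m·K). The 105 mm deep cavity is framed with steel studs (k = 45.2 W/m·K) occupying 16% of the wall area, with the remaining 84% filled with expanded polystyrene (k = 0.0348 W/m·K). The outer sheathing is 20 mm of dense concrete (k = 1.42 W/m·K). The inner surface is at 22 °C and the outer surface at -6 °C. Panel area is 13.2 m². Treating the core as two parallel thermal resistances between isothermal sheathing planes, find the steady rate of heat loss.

Q ≈ 4820 W

Sheathing layers in series; stud and cavity paths in parallel between them.
R_inner = 0.01/(0.208×13.2) = 0.003642 K/W
R_stud  = 0.105/(45.2×0.16×13.2) = 0.0011 K/W
R_cav   = 0.105/(0.0348×0.84×13.2) = 0.2721 K/W
1/R_core = 1/R_stud + 1/R_cav → R_core = 0.001095 K/W
R_outer = 0.02/(1.42×13.2) = 0.001067 K/W
R_total = 0.005805 K/W
Q = ΔT/R_total = 28/0.005805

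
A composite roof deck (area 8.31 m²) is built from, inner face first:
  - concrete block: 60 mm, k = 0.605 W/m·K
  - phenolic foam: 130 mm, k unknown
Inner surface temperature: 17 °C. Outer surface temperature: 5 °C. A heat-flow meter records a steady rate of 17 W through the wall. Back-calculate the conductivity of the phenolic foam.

Model the wall as resistances in series:
R_concrete block = L/(kA) = 0.06/(0.605×8.31) = 0.01193 K/W
Sum of known resistances R_other = 0.01193 K/W
Total R = ΔT/Q = 12/17 = 0.7059 K/W
R_phenolic foam = R_total − R_other = 0.6939 K/W
k = L/(R·A) = 0.13/(0.6939×8.31)

k ≈ 0.0225 W/(m·K)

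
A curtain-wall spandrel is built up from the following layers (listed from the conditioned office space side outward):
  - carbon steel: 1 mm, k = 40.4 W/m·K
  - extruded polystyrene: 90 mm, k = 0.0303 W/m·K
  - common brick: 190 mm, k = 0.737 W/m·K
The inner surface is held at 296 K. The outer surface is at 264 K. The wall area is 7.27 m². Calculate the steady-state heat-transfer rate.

Q ≈ 72.1 W

Treating each layer as a thermal resistance in series:
R_carbon steel = L/(kA) = 0.001/(40.4×7.27) = 3.405×10^-6 K/W
R_extruded polystyrene = L/(kA) = 0.09/(0.0303×7.27) = 0.4086 K/W
R_common brick = L/(kA) = 0.19/(0.737×7.27) = 0.03546 K/W
R_total = 0.444 K/W
Q = ΔT / R_total = 32 / 0.444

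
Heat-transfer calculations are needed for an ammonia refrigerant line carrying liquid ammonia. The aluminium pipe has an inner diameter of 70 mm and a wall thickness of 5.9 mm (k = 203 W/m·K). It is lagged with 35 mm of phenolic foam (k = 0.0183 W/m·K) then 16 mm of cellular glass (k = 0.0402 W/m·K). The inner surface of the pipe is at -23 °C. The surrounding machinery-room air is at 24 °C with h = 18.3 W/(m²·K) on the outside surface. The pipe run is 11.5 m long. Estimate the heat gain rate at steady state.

Q ≈ 86.8 W

For a radial system each layer contributes R = ln(r_out/r_in)/(2πkL); films add R = 1/(hA).
R_aluminium pipe wall = ln(40.9/35)/(2π×203×11.5) = 1.062×10^-5 K/W
R_phenolic foam = ln(75.9/40.9)/(2π×0.0183×11.5) = 0.4676 K/W
R_cellular glass = ln(91.9/75.9)/(2π×0.0402×11.5) = 0.06585 K/W
R_outer film = 1/(h_o·2πr_oL) = 1/(18.3×2π×0.0919×11.5) = 0.008229 K/W
R_total = 0.5417 K/W
Q = ΔT/R_total = 47/0.5417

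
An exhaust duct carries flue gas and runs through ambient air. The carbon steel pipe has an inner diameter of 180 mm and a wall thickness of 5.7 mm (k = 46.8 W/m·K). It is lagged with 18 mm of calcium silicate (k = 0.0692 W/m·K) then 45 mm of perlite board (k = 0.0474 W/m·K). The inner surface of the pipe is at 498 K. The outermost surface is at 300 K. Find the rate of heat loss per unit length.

q′ ≈ 131 W/m

For a radial system each layer contributes R = ln(r_out/r_in)/(2πkL); films add R = 1/(hA).
R_carbon steel pipe wall = ln(95.7/90)/(2π×46.8×1) = 2.088×10^-4 K/W
R_calcium silicate = ln(113.7/95.7)/(2π×0.0692×1) = 0.3964 K/W
R_perlite board = ln(158.7/113.7)/(2π×0.0474×1) = 1.12 K/W
R_total = 1.516 K/W
Q = ΔT/R_total = 198/1.516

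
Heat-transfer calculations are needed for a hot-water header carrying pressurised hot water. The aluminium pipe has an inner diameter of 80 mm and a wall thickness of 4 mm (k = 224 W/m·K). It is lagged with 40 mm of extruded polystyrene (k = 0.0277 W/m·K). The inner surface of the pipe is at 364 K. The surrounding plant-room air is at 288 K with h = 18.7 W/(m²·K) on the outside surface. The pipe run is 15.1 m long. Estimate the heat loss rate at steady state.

Per-layer cylindrical resistances, series-summed:
R_aluminium pipe wall = ln(44/40)/(2π×224×15.1) = 4.485×10^-6 K/W
R_extruded polystyrene = ln(84/44)/(2π×0.0277×15.1) = 0.246 K/W
R_outer film = 1/(h_o·2πr_oL) = 1/(18.7×2π×0.084×15.1) = 0.00671 K/W
R_total = 0.2528 K/W
Q = ΔT/R_total = 76/0.2528

Q ≈ 301 W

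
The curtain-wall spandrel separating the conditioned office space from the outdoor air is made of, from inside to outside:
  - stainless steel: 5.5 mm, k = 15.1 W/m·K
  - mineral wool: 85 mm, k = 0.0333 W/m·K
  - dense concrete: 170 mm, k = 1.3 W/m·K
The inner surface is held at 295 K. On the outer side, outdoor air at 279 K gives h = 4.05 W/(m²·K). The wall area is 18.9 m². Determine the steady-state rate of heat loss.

Treating each layer as a thermal resistance in series:
R_stainless steel = L/(kA) = 0.0055/(15.1×18.9) = 1.927×10^-5 K/W
R_mineral wool = L/(kA) = 0.085/(0.0333×18.9) = 0.1351 K/W
R_dense concrete = L/(kA) = 0.17/(1.3×18.9) = 0.006919 K/W
R_outer film = 1/(h_o·A) = 1/(4.05×18.9) = 0.01306 K/W
R_total = 0.1551 K/W
Q = ΔT / R_total = 16 / 0.1551

Q ≈ 103 W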